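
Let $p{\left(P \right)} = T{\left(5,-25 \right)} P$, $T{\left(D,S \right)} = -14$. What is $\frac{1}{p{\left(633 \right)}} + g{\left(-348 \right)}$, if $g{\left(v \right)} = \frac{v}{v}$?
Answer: $\frac{8861}{8862} \approx 0.99989$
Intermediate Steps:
$p{\left(P \right)} = - 14 P$
$g{\left(v \right)} = 1$
$\frac{1}{p{\left(633 \right)}} + g{\left(-348 \right)} = \frac{1}{\left(-14\right) 633} + 1 = \frac{1}{-8862} + 1 = - \frac{1}{8862} + 1 = \frac{8861}{8862}$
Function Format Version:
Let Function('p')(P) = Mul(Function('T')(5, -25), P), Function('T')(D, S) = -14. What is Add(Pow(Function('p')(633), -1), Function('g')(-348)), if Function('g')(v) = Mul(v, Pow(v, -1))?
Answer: Rational(8861, 8862) ≈ 0.99989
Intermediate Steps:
Function('p')(P) = Mul(-14, P)
Function('g')(v) = 1
Add(Pow(Function('p')(633), -1), Function('g')(-348)) = Add(Pow(Mul(-14, 633), -1), 1) = Add(Pow(-8862, -1), 1) = Add(Rational(-1, 8862), 1) = Rational(8861, 8862)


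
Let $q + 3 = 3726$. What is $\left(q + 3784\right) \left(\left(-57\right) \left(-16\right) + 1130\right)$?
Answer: $15329294$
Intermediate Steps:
$q = 3723$ ($q = -3 + 3726 = 3723$)
$\left(q + 3784\right) \left(\left(-57\right) \left(-16\right) + 1130\right) = \left(3723 + 3784\right) \left(\left(-57\right) \left(-16\right) + 1130\right) = 7507 \left(912 + 1130\right) = 7507 \cdot 2042 = 15329294$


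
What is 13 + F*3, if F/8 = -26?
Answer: -611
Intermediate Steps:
F = -208 (F = 8*(-26) = -208)
13 + F*3 = 13 - 208*3 = 13 - 624 = -611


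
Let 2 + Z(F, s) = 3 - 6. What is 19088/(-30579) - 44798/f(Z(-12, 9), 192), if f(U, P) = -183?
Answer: 455461646/1865319 ≈ 244.17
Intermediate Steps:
Z(F, s) = -5 (Z(F, s) = -2 + (3 - 6) = -2 - 3 = -5)
19088/(-30579) - 44798/f(Z(-12, 9), 192) = 19088/(-30579) - 44798/(-183) = 19088*(-1/30579) - 44798*(-1/183) = -19088/30579 + 44798/183 = 455461646/1865319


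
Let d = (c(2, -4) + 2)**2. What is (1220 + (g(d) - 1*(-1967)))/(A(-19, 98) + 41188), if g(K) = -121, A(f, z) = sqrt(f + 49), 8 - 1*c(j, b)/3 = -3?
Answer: 63141204/848225657 - 1533*sqrt(30)/848225657 ≈ 0.074429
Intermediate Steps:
c(j, b) = 33 (c(j, b) = 24 - 3*(-3) = 24 + 9 = 33)
A(f, z) = sqrt(49 + f)
d = 1225 (d = (33 + 2)**2 = 35**2 = 1225)
(1220 + (g(d) - 1*(-1967)))/(A(-19, 98) + 41188) = (1220 + (-121 - 1*(-1967)))/(sqrt(49 - 19) + 41188) = (1220 + (-121 + 1967))/(sqrt(30) + 41188) = (1220 + 1846)/(41188 + sqrt(30)) = 3066/(41188 + sqrt(30))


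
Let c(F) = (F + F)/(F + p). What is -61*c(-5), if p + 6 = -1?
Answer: -305/6 ≈ -50.833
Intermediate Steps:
p = -7 (p = -6 - 1 = -7)
c(F) = 2*F/(-7 + F) (c(F) = (F + F)/(F - 7) = (2*F)/(-7 + F) = 2*F/(-7 + F))
-61*c(-5) = -122*(-5)/(-7 - 5) = -122*(-5)/(-12) = -122*(-5)*(-1)/12 = -61*⅚ = -305/6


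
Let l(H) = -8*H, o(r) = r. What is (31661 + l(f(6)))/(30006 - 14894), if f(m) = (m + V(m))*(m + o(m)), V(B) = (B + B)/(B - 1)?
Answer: 154273/75560 ≈ 2.0417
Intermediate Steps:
V(B) = 2*B/(-1 + B) (V(B) = (2*B)/(-1 + B) = 2*B/(-1 + B))
f(m) = 2*m*(m + 2*m/(-1 + m)) (f(m) = (m + 2*m/(-1 + m))*(m + m) = (m + 2*m/(-1 + m))*(2*m) = 2*m*(m + 2*m/(-1 + m)))
(31661 + l(f(6)))/(30006 - 14894) = (31661 - 16*6²*(1 + 6)/(-1 + 6))/(30006 - 14894) = (31661 - 16*36*7/5)/15112 = (31661 - 16*36*7/5)*(1/15112) = (31661 - 8*504/5)*(1/15112) = (31661 - 4032/5)*(1/15112) = (154273/5)*(1/15112) = 154273/75560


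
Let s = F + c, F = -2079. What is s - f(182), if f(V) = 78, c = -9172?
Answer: -11329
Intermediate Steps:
s = -11251 (s = -2079 - 9172 = -11251)
s - f(182) = -11251 - 1*78 = -11251 - 78 = -11329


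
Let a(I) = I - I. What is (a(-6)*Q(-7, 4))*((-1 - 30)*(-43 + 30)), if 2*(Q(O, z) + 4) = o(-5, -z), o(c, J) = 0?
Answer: 0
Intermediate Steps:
Q(O, z) = -4 (Q(O, z) = -4 + (½)*0 = -4 + 0 = -4)
a(I) = 0
(a(-6)*Q(-7, 4))*((-1 - 30)*(-43 + 30)) = (0*(-4))*((-1 - 30)*(-43 + 30)) = 0*(-31*(-13)) = 0*403 = 0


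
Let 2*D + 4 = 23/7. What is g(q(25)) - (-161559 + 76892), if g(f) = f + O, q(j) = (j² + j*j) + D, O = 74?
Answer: 1203869/14 ≈ 85991.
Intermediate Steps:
D = -5/14 (D = -2 + (23/7)/2 = -2 + (23*(⅐))/2 = -2 + (½)*(23/7) = -2 + 23/14 = -5/14 ≈ -0.35714)
q(j) = -5/14 + 2*j² (q(j) = (j² + j*j) - 5/14 = (j² + j²) - 5/14 = 2*j² - 5/14 = -5/14 + 2*j²)
g(f) = 74 + f (g(f) = f + 74 = 74 + f)
g(q(25)) - (-161559 + 76892) = (74 + (-5/14 + 2*25²)) - (-161559 + 76892) = (74 + (-5/14 + 2*625)) - 1*(-84667) = (74 + (-5/14 + 1250)) + 84667 = (74 + 17495/14) + 84667 = 18531/14 + 84667 = 1203869/14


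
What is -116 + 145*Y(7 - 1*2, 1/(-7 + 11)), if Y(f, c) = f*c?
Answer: 261/4 ≈ 65.250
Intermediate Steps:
Y(f, c) = c*f
-116 + 145*Y(7 - 1*2, 1/(-7 + 11)) = -116 + 145*((7 - 1*2)/(-7 + 11)) = -116 + 145*((7 - 2)/4) = -116 + 145*((¼)*5) = -116 + 145*(5/4) = -116 + 725/4 = 261/4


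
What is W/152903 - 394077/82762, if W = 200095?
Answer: -43695293141/12654558086 ≈ -3.4529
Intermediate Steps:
W/152903 - 394077/82762 = 200095/152903 - 394077/82762 = -43695293141/12654558086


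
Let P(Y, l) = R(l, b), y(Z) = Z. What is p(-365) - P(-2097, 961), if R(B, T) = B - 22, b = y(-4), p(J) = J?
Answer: -1304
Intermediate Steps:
b = -4
R(B, T) = -22 + B
P(Y, l) = -22 + l
p(-365) - P(-2097, 961) = -365 - (-22 + 961) = -365 - 1*939 = -365 - 939 = -1304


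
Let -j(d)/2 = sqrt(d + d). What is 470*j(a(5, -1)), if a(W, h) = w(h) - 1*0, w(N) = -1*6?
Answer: -1880*I*sqrt(3) ≈ -3256.3*I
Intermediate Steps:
w(N) = -6
a(W, h) = -6 (a(W, h) = -6 - 1*0 = -6 + 0 = -6)
j(d) = -2*sqrt(2)*sqrt(d) (j(d) = -2*sqrt(d + d) = -2*sqrt(2)*sqrt(d))
470*j(a(5, -1)) = 470*(-2*sqrt(2)*sqrt(-6)) = 470*(-2*sqrt(2)*I*sqrt(6)) = 470*(-4*I*sqrt(3)) = -1880*I*sqrt(3)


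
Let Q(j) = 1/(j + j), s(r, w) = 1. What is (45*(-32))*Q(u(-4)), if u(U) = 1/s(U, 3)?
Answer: -720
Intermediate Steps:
u(U) = 1 (u(U) = 1/1 = 1)
Q(j) = 1/(2*j)
(45*(-32))*Q(u(-4)) = (45*(-32))*((½)/1) = -720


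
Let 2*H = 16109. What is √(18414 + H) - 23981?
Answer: -23981 + √105874/2 ≈ -23818.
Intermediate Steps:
H = 16109/2 (H = (½)*16109 = 16109/2 ≈ 8054.5)
√(18414 + H) - 23981 = √(18414 + 16109/2) - 23981 = √(52937/2) - 23981 = √105874/2 - 23981 = -23981 + √105874/2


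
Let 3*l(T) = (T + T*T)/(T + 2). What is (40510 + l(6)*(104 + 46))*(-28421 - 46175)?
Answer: -3041465410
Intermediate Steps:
l(T) = (T + T**2)/(3*(2 + T)) (l(T) = ((T + T*T)/(T + 2))/3 = ((T + T**2)/(2 + T))/3 = (T + T**2)/(3*(2 + T)))
(40510 + l(6)*(104 + 46))*(-28421 - 46175) = (40510 + ((1/3)*6*(1 + 6)/(2 + 6))*(104 + 46))*(-28421 - 46175) = (40510 + ((1/3)*6*7/8)*150)*(-74596) = (40510 + ((1/3)*6*(1/8)*7)*150)*(-74596) = (40510 + (7/4)*150)*(-74596) = (40510 + 525/2)*(-74596) = (81545/2)*(-74596) = -3041465410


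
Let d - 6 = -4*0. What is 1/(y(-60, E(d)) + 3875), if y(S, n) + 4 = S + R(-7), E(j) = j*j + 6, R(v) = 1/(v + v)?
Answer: 14/53353 ≈ 0.00026240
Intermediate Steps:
d = 6 (d = 6 - 4*0 = 6 + 0 = 6)
R(v) = 1/(2*v)
E(j) = 6 + j² (E(j) = j² + 6 = 6 + j²)
y(S, n) = -57/14 + S (y(S, n) = -4 + (S + (½)/(-7)) = -4 + (S + (½)*(-⅐)) = -4 + (S - 1/14) = -4 + (-1/14 + S) = -57/14 + S)
1/(y(-60, E(d)) + 3875) = 1/((-57/14 - 60) + 3875) = 1/(-897/14 + 3875) = 1/(53353/14) = 14/53353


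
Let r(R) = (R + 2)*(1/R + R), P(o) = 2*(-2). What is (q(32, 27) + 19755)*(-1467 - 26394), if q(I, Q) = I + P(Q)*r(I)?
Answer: -1719664503/4 ≈ -4.2992e+8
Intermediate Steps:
P(o) = -4
r(R) = (2 + R)*(R + 1/R)
q(I, Q) = -4 - 8/I - 7*I - 4*I**2 (q(I, Q) = I - 4*(1 + I**2 + 2*I + 2/I) = I + (-4 - 8*I - 8/I - 4*I**2) = -4 - 8/I - 7*I - 4*I**2)
(q(32, 27) + 19755)*(-1467 - 26394) = ((-4 - 8/32 - 7*32 - 4*32**2) + 19755)*(-1467 - 26394) = ((-4 - 8*1/32 - 224 - 4*1024) + 19755)*(-27861) = ((-4 - 1/4 - 224 - 4096) + 19755)*(-27861) = (-17297/4 + 19755)*(-27861) = (61723/4)*(-27861) = -1719664503/4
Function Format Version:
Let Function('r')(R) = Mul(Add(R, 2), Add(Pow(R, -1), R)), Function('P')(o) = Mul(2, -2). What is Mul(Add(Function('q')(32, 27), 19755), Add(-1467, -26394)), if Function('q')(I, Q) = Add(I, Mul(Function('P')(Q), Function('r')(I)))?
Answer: Rational(-1719664503, 4) ≈ -4.2992e+8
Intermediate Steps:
Function('P')(o) = -4
Function('r')(R) = Mul(Add(2, R), Add(R, Pow(R, -1)))
Function('q')(I, Q) = Add(-4, Mul(-8, Pow(I, -1)), Mul(-7, I), Mul(-4, Pow(I, 2))) (Function('q')(I, Q) = Add(I, Mul(-4, Add(1, Pow(I, 2), Mul(2, I), Mul(2, Pow(I, -1))))) = Add(I, Add(-4, Mul(-8, I), Mul(-8, Pow(I, -1)), Mul(-4, Pow(I, 2)))) = Add(-4, Mul(-8, Pow(I, -1)), Mul(-7, I), Mul(-4, Pow(I, 2))))
Mul(Add(Function('q')(32, 27), 19755), Add(-1467, -26394)) = Mul(Add(Add(-4, Mul(-8, Pow(32, -1)), Mul(-7, 32), Mul(-4, Pow(32, 2))), 19755), Add(-1467, -26394)) = Mul(Add(Add(-4, Mul(-8, Rational(1, 32)), -224, Mul(-4, 1024)), 19755), -27861) = Mul(Add(Add(-4, Rational(-1, 4), -224, -4096), 19755), -27861) = Mul(Add(Rational(-17297, 4), 19755), -27861) = Mul(Rational(61723, 4), -27861) = Rational(-1719664503, 4)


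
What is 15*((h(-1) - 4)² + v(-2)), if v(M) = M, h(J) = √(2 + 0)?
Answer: 240 - 120*√2 ≈ 70.294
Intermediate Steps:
h(J) = √2
15*((h(-1) - 4)² + v(-2)) = 15*((√2 - 4)² - 2) = 15*((-4 + √2)² - 2) = 15*(-2 + (-4 + √2)²) = -30 + 15*(-4 + √2)²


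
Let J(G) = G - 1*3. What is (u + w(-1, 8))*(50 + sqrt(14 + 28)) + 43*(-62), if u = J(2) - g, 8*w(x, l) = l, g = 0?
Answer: -2666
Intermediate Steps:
J(G) = -3 + G (J(G) = G - 3 = -3 + G)
w(x, l) = l/8
u = -1 (u = (-3 + 2) - 1*0 = -1 + 0 = -1)
(u + w(-1, 8))*(50 + sqrt(14 + 28)) + 43*(-62) = (-1 + (1/8)*8)*(50 + sqrt(14 + 28)) + 43*(-62) = (-1 + 1)*(50 + sqrt(42)) - 2666 = 0*(50 + sqrt(42)) - 2666 = 0 - 2666 = -2666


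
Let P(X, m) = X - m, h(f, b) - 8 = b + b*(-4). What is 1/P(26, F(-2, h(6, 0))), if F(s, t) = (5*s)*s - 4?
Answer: ⅒ ≈ 0.10000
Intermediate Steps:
h(f, b) = 8 - 3*b (h(f, b) = 8 + (b + b*(-4)) = 8 + (b - 4*b) = 8 - 3*b)
F(s, t) = -4 + 5*s² (F(s, t) = 5*s² - 4 = -4 + 5*s²)
1/P(26, F(-2, h(6, 0))) = 1/(26 - (-4 + 5*(-2)²)) = 1/(26 - (-4 + 5*4)) = 1/(26 - (-4 + 20)) = 1/(26 - 1*16) = 1/(26 - 16) = 1/10 = ⅒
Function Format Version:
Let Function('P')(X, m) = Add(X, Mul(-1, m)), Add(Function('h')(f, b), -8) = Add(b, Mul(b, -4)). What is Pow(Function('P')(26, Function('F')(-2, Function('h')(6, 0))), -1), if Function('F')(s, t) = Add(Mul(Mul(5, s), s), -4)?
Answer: Rational(1, 10) ≈ 0.10000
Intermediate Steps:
Function('h')(f, b) = Add(8, Mul(-3, b)) (Function('h')(f, b) = Add(8, Add(b, Mul(b, -4))) = Add(8, Add(b, Mul(-4, b))) = Add(8, Mul(-3, b)))
Function('F')(s, t) = Add(-4, Mul(5, Pow(s, 2))) (Function('F')(s, t) = Add(Mul(5, Pow(s, 2)), -4) = Add(-4, Mul(5, Pow(s, 2))))
Pow(Function('P')(26, Function('F')(-2, Function('h')(6, 0))), -1) = Pow(Add(26, Mul(-1, Add(-4, Mul(5, Pow(-2, 2))))), -1) = Pow(Add(26, Mul(-1, Add(-4, Mul(5, 4)))), -1) = Pow(Add(26, Mul(-1, Add(-4, 20))), -1) = Pow(Add(26, Mul(-1, 16)), -1) = Pow(Add(26, -16), -1) = Pow(10, -1) = Rational(1, 10)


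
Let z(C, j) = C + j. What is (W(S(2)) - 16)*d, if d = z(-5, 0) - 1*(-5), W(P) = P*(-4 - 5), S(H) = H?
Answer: 0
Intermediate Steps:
W(P) = -9*P (W(P) = P*(-9) = -9*P)
d = 0 (d = (-5 + 0) - 1*(-5) = -5 + 5 = 0)
(W(S(2)) - 16)*d = (-9*2 - 16)*0 = (-18 - 16)*0 = -34*0 = 0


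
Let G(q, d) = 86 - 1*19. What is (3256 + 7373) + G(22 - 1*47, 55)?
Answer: 10696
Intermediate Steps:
G(q, d) = 67 (G(q, d) = 86 - 19 = 67)
(3256 + 7373) + G(22 - 1*47, 55) = (3256 + 7373) + 67 = 10629 + 67 = 10696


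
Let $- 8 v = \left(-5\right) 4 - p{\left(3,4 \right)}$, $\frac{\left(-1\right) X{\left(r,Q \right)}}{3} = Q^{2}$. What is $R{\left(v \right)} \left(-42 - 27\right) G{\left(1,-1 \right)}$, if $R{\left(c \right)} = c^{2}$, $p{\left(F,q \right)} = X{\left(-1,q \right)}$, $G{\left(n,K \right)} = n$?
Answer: $- \frac{3381}{4} \approx -845.25$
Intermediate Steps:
$X{\left(r,Q \right)} = - 3 Q^{2}$
$p{\left(F,q \right)} = - 3 q^{2}$
$v = - \frac{7}{2}$ ($v = - \frac{\left(-5\right) 4 - - 3 \cdot 4^{2}}{8} = - \frac{-20 - \left(-3\right) 16}{8} = - \frac{-20 - -48}{8} = - \frac{-20 + 48}{8} = \left(- \frac{1}{8}\right) 28 = - \frac{7}{2} \approx -3.5$)
$R{\left(v \right)} \left(-42 - 27\right) G{\left(1,-1 \right)} = \left(- \frac{7}{2}\right)^{2} \left(-42 - 27\right) 1 = \frac{49 \left(\left(-69\right) 1\right)}{4} = \frac{49}{4} \left(-69\right) = - \frac{3381}{4}$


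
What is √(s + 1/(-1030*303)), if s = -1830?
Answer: I*√178242307935090/312090 ≈ 42.779*I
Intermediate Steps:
√(s + 1/(-1030*303)) = √(-1830 + 1/(-1030*303)) = √(-1830 - 1/1030*1/303) = √(-1830 - 1/312090) = √(-571124701/312090) = I*√178242307935090/312090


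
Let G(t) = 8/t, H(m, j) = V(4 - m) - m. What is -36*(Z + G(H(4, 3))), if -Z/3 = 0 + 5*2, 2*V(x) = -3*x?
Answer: 1152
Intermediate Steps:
V(x) = -3*x/2 (V(x) = (-3*x)/2 = -3*x/2)
H(m, j) = -6 + m/2 (H(m, j) = -3*(4 - m)/2 - m = (-6 + 3*m/2) - m = -6 + m/2)
Z = -30 (Z = -3*(0 + 5*2) = -3*(0 + 10) = -3*10 = -30)
-36*(Z + G(H(4, 3))) = -36*(-30 + 8/(-6 + (1/2)*4)) = -36*(-30 + 8/(-6 + 2)) = -36*(-30 + 8/(-4)) = -36*(-30 + 8*(-1/4)) = -36*(-30 - 2) = -36*(-32) = 1152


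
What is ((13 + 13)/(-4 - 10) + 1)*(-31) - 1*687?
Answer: -4623/7 ≈ -660.43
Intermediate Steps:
((13 + 13)/(-4 - 10) + 1)*(-31) - 1*687 = (26/(-14) + 1)*(-31) - 687 = (26*(-1/14) + 1)*(-31) - 687 = (-13/7 + 1)*(-31) - 687 = -6/7*(-31) - 687 = 186/7 - 687 = -4623/7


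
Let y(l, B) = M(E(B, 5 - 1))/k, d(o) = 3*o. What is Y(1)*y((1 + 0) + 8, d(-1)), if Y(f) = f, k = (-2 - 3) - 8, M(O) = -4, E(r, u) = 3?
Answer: 4/13 ≈ 0.30769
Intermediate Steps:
k = -13 (k = -5 - 8 = -13)
y(l, B) = 4/13 (y(l, B) = -4/(-13) = -4*(-1/13) = 4/13)
Y(1)*y((1 + 0) + 8, d(-1)) = 1*(4/13) = 4/13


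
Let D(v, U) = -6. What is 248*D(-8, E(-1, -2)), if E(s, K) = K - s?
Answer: -1488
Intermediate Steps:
248*D(-8, E(-1, -2)) = 248*(-6) = -1488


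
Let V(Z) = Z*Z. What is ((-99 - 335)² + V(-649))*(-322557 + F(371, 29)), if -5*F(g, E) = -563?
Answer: -982741205654/5 ≈ -1.9655e+11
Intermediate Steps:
F(g, E) = 563/5 (F(g, E) = -⅕*(-563) = 563/5)
V(Z) = Z²
((-99 - 335)² + V(-649))*(-322557 + F(371, 29)) = ((-99 - 335)² + (-649)²)*(-322557 + 563/5) = ((-434)² + 421201)*(-1612222/5) = (188356 + 421201)*(-1612222/5) = 609557*(-1612222/5) = -982741205654/5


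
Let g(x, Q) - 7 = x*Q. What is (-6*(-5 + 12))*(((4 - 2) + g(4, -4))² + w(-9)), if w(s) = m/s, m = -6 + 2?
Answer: -6230/3 ≈ -2076.7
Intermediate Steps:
g(x, Q) = 7 + Q*x (g(x, Q) = 7 + x*Q = 7 + Q*x)
m = -4
w(s) = -4/s
(-6*(-5 + 12))*(((4 - 2) + g(4, -4))² + w(-9)) = (-6*(-5 + 12))*(((4 - 2) + (7 - 4*4))² - 4/(-9)) = (-6*7)*((2 + (7 - 16))² - 4*(-⅑)) = -42*((2 - 9)² + 4/9) = -42*((-7)² + 4/9) = -42*(49 + 4/9) = -42*445/9 = -6230/3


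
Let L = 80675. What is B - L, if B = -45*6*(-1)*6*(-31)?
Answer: -130895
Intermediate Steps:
B = -50220 (B = -(-270)*6*(-31) = -45*(-36)*(-31) = 1620*(-31) = -50220)
B - L = -50220 - 1*80675 = -50220 - 80675 = -130895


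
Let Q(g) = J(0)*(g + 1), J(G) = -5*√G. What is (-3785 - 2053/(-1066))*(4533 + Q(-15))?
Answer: -18280487481/1066 ≈ -1.7149e+7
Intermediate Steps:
Q(g) = 0 (Q(g) = (-5*√0)*(g + 1) = (-5*0)*(1 + g) = 0*(1 + g) = 0)
(-3785 - 2053/(-1066))*(4533 + Q(-15)) = (-3785 - 2053/(-1066))*(4533 + 0) = (-3785 - 2053*(-1/1066))*4533 = (-3785 + 2053/1066)*4533 = -4032757/1066*4533 = -18280487481/1066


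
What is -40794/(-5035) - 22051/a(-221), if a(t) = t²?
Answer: 1881392969/245914435 ≈ 7.6506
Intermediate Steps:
-40794/(-5035) - 22051/a(-221) = -40794/(-5035) - 22051/((-221)²) = -40794*(-1/5035) - 22051/48841 = 40794/5035 - 22051*1/48841 = 40794/5035 - 22051/48841 = 1881392969/245914435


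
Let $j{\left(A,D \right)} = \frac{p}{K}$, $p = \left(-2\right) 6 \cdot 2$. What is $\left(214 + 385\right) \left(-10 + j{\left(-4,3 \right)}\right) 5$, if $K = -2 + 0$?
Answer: $5990$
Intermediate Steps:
$K = -2$
$p = -24$ ($p = \left(-12\right) 2 = -24$)
$j{\left(A,D \right)} = 12$ ($j{\left(A,D \right)} = - \frac{24}{-2} = \left(-24\right) \left(- \frac{1}{2}\right) = 12$)
$\left(214 + 385\right) \left(-10 + j{\left(-4,3 \right)}\right) 5 = \left(214 + 385\right) \left(-10 + 12\right) 5 = 599 \cdot 2 \cdot 5 = 599 \cdot 10 = 5990$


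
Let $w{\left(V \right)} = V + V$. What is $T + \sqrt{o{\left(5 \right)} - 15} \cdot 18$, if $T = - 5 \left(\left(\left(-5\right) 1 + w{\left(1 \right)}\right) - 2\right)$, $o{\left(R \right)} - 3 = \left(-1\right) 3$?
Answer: $25 + 18 i \sqrt{15} \approx 25.0 + 69.714 i$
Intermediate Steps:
$o{\left(R \right)} = 0$ ($o{\left(R \right)} = 3 - 3 = 0$)
$w{\left(V \right)} = 2 V$
$T = 25$ ($T = - 5 \left(\left(\left(-5\right) 1 + 2 \cdot 1\right) - 2\right) = - 5 \left(\left(-5 + 2\right) - 2\right) = - 5 \left(-3 - 2\right) = \left(-5\right) \left(-5\right) = 25$)
$T + \sqrt{o{\left(5 \right)} - 15} \cdot 18 = 25 + \sqrt{0 - 15} \cdot 18 = 25 + \sqrt{-15} \cdot 18 = 25 + i \sqrt{15} \cdot 18 = 25 + 18 i \sqrt{15}$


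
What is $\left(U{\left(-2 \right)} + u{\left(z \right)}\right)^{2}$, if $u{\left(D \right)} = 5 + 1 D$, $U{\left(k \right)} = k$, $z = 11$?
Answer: $196$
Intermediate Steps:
$u{\left(D \right)} = 5 + D$
$\left(U{\left(-2 \right)} + u{\left(z \right)}\right)^{2} = \left(-2 + \left(5 + 11\right)\right)^{2} = \left(-2 + 16\right)^{2} = 14^{2} = 196$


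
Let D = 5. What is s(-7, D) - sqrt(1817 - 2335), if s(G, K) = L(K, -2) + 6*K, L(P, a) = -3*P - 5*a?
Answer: 25 - I*sqrt(518) ≈ 25.0 - 22.76*I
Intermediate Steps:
L(P, a) = -5*a - 3*P
s(G, K) = 10 + 3*K (s(G, K) = (-5*(-2) - 3*K) + 6*K = (10 - 3*K) + 6*K = 10 + 3*K)
s(-7, D) - sqrt(1817 - 2335) = (10 + 3*5) - sqrt(1817 - 2335) = (10 + 15) - sqrt(-518) = 25 - I*sqrt(518)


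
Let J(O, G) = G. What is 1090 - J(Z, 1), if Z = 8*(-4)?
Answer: 1089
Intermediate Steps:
Z = -32
1090 - J(Z, 1) = 1090 - 1*1 = 1090 - 1 = 1089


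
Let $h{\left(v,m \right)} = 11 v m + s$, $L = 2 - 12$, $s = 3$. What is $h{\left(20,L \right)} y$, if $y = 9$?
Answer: $-19773$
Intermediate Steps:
$L = -10$ ($L = 2 - 12 = -10$)
$h{\left(v,m \right)} = 3 + 11 m v$ ($h{\left(v,m \right)} = 11 v m + 3 = 11 m v + 3 = 3 + 11 m v$)
$h{\left(20,L \right)} y = \left(3 + 11 \left(-10\right) 20\right) 9 = \left(3 - 2200\right) 9 = \left(-2197\right) 9 = -19773$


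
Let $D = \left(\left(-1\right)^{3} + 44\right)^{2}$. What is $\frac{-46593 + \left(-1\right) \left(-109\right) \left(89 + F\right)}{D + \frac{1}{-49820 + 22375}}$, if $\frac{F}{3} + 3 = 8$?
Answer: $- \frac{967628365}{50745804} \approx -19.068$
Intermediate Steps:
$F = 15$ ($F = -9 + 3 \cdot 8 = -9 + 24 = 15$)
$D = 1849$ ($D = \left(-1 + 44\right)^{2} = 43^{2} = 1849$)
$\frac{-46593 + \left(-1\right) \left(-109\right) \left(89 + F\right)}{D + \frac{1}{-49820 + 22375}} = \frac{-46593 + \left(-1\right) \left(-109\right) \left(89 + 15\right)}{1849 + \frac{1}{-49820 + 22375}} = \frac{-46593 + 109 \cdot 104}{1849 + \frac{1}{-27445}} = \frac{-46593 + 11336}{1849 - \frac{1}{27445}} = - \frac{35257}{\frac{50745804}{27445}} = \left(-35257\right) \frac{27445}{50745804} = - \frac{967628365}{50745804}$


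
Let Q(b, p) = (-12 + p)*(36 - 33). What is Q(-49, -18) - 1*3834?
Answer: -3924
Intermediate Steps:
Q(b, p) = -36 + 3*p (Q(b, p) = (-12 + p)*3 = -36 + 3*p)
Q(-49, -18) - 1*3834 = (-36 + 3*(-18)) - 1*3834 = (-36 - 54) - 3834 = -90 - 3834 = -3924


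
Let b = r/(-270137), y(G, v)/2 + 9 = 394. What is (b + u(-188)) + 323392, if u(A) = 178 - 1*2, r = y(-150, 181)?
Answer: 12486812578/38591 ≈ 3.2357e+5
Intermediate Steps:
y(G, v) = 770 (y(G, v) = -18 + 2*394 = -18 + 788 = 770)
r = 770
u(A) = 176 (u(A) = 178 - 2 = 176)
b = -110/38591 (b = 770/(-270137) = 770*(-1/270137) = -110/38591 ≈ -0.0028504)
(b + u(-188)) + 323392 = (-110/38591 + 176) + 323392 = 6791906/38591 + 323392 = 12486812578/38591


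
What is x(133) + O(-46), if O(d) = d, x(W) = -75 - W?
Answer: -254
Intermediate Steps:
x(133) + O(-46) = (-75 - 1*133) - 46 = (-75 - 133) - 46 = -208 - 46 = -254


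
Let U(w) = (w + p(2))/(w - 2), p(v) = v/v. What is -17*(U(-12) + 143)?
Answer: -34221/14 ≈ -2444.4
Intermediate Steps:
p(v) = 1
U(w) = (1 + w)/(-2 + w) (U(w) = (w + 1)/(w - 2) = (1 + w)/(-2 + w))
-17*(U(-12) + 143) = -17*((1 - 12)/(-2 - 12) + 143) = -17*(-11/(-14) + 143) = -17*(-1/14*(-11) + 143) = -17*(11/14 + 143) = -17*2013/14 = -34221/14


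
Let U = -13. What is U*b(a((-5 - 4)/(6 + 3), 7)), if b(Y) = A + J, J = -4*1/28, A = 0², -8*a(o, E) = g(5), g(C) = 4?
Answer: 13/7 ≈ 1.8571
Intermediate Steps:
a(o, E) = -½ (a(o, E) = -⅛*4 = -½)
A = 0
J = -⅐ (J = -4*1/28 = -⅐ ≈ -0.14286)
b(Y) = -⅐ (b(Y) = 0 - ⅐ = -⅐)
U*b(a((-5 - 4)/(6 + 3), 7)) = -13*(-⅐) = 13/7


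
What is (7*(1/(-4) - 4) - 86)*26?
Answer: -6019/2 ≈ -3009.5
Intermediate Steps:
(7*(1/(-4) - 4) - 86)*26 = (7*(-1/4 - 4) - 86)*26 = (7*(-17/4) - 86)*26 = (-119/4 - 86)*26 = -463/4*26 = -6019/2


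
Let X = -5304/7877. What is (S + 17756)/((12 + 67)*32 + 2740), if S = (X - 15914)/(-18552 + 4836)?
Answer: 959250074237/284579814888 ≈ 3.3708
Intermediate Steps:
X = -5304/7877 (X = -5304*1/7877 = -5304/7877 ≈ -0.67335)
S = 62679941/54020466 (S = (-5304/7877 - 15914)/(-18552 + 4836) = -125359882/7877/(-13716) = -125359882/7877*(-1/13716) = 62679941/54020466 ≈ 1.1603)
(S + 17756)/((12 + 67)*32 + 2740) = (62679941/54020466 + 17756)/((12 + 67)*32 + 2740) = 959250074237/(54020466*(79*32 + 2740)) = 959250074237/(54020466*(2528 + 2740)) = (959250074237/54020466)/5268 = (959250074237/54020466)*(1/5268) = 959250074237/284579814888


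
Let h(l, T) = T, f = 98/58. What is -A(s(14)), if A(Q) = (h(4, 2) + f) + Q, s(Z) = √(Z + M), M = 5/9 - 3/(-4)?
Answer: -107/29 - √551/6 ≈ -7.6019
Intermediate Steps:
f = 49/29 (f = 98*(1/58) = 49/29 ≈ 1.6897)
M = 47/36 (M = 5*(⅑) - 3*(-¼) = 5/9 + ¾ = 47/36 ≈ 1.3056)
s(Z) = √(47/36 + Z) (s(Z) = √(Z + 47/36) = √(47/36 + Z))
A(Q) = 107/29 + Q (A(Q) = (2 + 49/29) + Q = 107/29 + Q)
-A(s(14)) = -(107/29 + √(47 + 36*14)/6) = -(107/29 + √(47 + 504)/6) = -(107/29 + √551/6) = -107/29 - √551/6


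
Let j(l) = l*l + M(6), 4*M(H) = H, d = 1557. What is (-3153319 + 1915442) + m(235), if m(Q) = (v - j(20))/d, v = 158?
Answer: -3854749465/3114 ≈ -1.2379e+6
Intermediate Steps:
M(H) = H/4
j(l) = 3/2 + l² (j(l) = l*l + (¼)*6 = l² + 3/2 = 3/2 + l²)
m(Q) = -487/3114 (m(Q) = (158 - (3/2 + 20²))/1557 = (158 - (3/2 + 400))*(1/1557) = (158 - 1*803/2)*(1/1557) = (158 - 803/2)*(1/1557) = -487/2*1/1557 = -487/3114)
(-3153319 + 1915442) + m(235) = (-3153319 + 1915442) - 487/3114 = -1237877 - 487/3114 = -3854749465/3114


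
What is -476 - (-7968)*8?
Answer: 63268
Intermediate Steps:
-476 - (-7968)*8 = -476 - 332*(-192) = -476 + 63744 = 63268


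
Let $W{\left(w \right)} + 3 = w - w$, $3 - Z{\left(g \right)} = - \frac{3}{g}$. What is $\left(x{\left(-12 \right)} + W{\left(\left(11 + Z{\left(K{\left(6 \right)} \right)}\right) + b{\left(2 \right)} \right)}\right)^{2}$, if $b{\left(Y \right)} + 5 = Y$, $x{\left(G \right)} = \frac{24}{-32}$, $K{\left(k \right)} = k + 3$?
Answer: $\frac{225}{16} \approx 14.063$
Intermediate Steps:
$K{\left(k \right)} = 3 + k$
$x{\left(G \right)} = - \frac{3}{4}$ ($x{\left(G \right)} = 24 \left(- \frac{1}{32}\right) = - \frac{3}{4}$)
$Z{\left(g \right)} = 3 + \frac{3}{g}$ ($Z{\left(g \right)} = 3 - - \frac{3}{g} = 3 + \frac{3}{g}$)
$b{\left(Y \right)} = -5 + Y$
$W{\left(w \right)} = -3$ ($W{\left(w \right)} = -3 + \left(w - w\right) = -3 + 0 = -3$)
$\left(x{\left(-12 \right)} + W{\left(\left(11 + Z{\left(K{\left(6 \right)} \right)}\right) + b{\left(2 \right)} \right)}\right)^{2} = \left(- \frac{3}{4} - 3\right)^{2} = \left(- \frac{15}{4}\right)^{2} = \frac{225}{16}$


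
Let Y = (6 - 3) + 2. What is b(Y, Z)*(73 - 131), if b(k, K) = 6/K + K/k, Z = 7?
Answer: -4582/35 ≈ -130.91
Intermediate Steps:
Y = 5 (Y = 3 + 2 = 5)
b(Y, Z)*(73 - 131) = (6/7 + 7/5)*(73 - 131) = (6*(⅐) + 7*(⅕))*(-58) = (6/7 + 7/5)*(-58) = (79/35)*(-58) = -4582/35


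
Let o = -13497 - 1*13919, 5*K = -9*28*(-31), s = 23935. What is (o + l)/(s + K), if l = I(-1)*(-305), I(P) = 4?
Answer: -143180/127487 ≈ -1.1231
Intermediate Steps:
K = 7812/5 (K = (-9*28*(-31))/5 = (-252*(-31))/5 = (⅕)*7812 = 7812/5 ≈ 1562.4)
o = -27416 (o = -13497 - 13919 = -27416)
l = -1220 (l = 4*(-305) = -1220)
(o + l)/(s + K) = (-27416 - 1220)/(23935 + 7812/5) = -28636/127487/5 = -28636*5/127487 = -143180/127487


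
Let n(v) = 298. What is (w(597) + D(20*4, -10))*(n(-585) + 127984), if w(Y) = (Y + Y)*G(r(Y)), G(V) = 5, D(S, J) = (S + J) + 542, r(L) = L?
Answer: 844352124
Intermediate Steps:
D(S, J) = 542 + J + S (D(S, J) = (J + S) + 542 = 542 + J + S)
w(Y) = 10*Y (w(Y) = (Y + Y)*5 = (2*Y)*5 = 10*Y)
(w(597) + D(20*4, -10))*(n(-585) + 127984) = (10*597 + (542 - 10 + 20*4))*(298 + 127984) = (5970 + (542 - 10 + 80))*128282 = (5970 + 612)*128282 = 6582*128282 = 844352124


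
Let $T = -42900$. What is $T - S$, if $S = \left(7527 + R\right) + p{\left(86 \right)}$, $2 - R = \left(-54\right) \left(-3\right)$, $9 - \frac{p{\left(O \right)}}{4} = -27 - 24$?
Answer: $-50507$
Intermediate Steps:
$p{\left(O \right)} = 240$ ($p{\left(O \right)} = 36 - 4 \left(-27 - 24\right) = 36 - -204 = 36 + 204 = 240$)
$R = -160$ ($R = 2 - \left(-54\right) \left(-3\right) = 2 - 162 = -160$)
$S = 7607$ ($S = \left(7527 - 160\right) + 240 = 7367 + 240 = 7607$)
$T - S = -42900 - 7607 = -50507$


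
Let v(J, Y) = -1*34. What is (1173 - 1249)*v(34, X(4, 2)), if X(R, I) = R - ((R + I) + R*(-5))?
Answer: 2584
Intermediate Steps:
X(R, I) = -I + 5*R (X(R, I) = R - ((I + R) - 5*R) = R - (I - 4*R) = R + (-I + 4*R) = -I + 5*R)
v(J, Y) = -34
(1173 - 1249)*v(34, X(4, 2)) = (1173 - 1249)*(-34) = -76*(-34) = 2584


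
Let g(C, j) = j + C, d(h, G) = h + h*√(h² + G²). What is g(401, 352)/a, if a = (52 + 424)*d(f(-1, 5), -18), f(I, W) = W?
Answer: -251/276080 + 251*√349/276080 ≈ 0.016075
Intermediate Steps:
d(h, G) = h + h*√(G² + h²)
g(C, j) = C + j
a = 2380 + 2380*√349 (a = (52 + 424)*(5*(1 + √((-18)² + 5²))) = 476*(5*(1 + √(324 + 25))) = 476*(5*(1 + √349)) = 476*(5 + 5*√349) = 2380 + 2380*√349 ≈ 46842.)
g(401, 352)/a = (401 + 352)/(2380 + 2380*√349) = 753/(2380 + 2380*√349)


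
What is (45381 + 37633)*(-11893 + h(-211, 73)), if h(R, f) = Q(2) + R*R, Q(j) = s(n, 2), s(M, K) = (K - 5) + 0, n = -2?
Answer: 2708331750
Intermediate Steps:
s(M, K) = -5 + K (s(M, K) = (-5 + K) + 0 = -5 + K)
Q(j) = -3 (Q(j) = -5 + 2 = -3)
h(R, f) = -3 + R² (h(R, f) = -3 + R*R = -3 + R²)
(45381 + 37633)*(-11893 + h(-211, 73)) = (45381 + 37633)*(-11893 + (-3 + (-211)²)) = 83014*(-11893 + (-3 + 44521)) = 83014*(-11893 + 44518) = 83014*32625 = 2708331750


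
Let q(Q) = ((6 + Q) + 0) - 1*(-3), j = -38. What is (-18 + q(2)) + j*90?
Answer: -3427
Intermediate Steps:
q(Q) = 9 + Q (q(Q) = (6 + Q) + 3 = 9 + Q)
(-18 + q(2)) + j*90 = (-18 + (9 + 2)) - 38*90 = (-18 + 11) - 3420 = -7 - 3420 = -3427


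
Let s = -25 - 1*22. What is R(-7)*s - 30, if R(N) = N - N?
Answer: -30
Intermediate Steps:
R(N) = 0
s = -47 (s = -25 - 22 = -47)
R(-7)*s - 30 = 0*(-47) - 30 = 0 - 30 = -30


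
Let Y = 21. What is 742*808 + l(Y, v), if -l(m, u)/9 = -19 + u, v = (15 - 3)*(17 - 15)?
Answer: 599491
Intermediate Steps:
v = 24 (v = 12*2 = 24)
l(m, u) = 171 - 9*u (l(m, u) = -9*(-19 + u) = 171 - 9*u)
742*808 + l(Y, v) = 742*808 + (171 - 9*24) = 599536 + (171 - 216) = 599536 - 45 = 599491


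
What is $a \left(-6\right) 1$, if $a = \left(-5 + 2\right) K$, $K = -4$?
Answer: $-72$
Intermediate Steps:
$a = 12$ ($a = \left(-5 + 2\right) \left(-4\right) = \left(-3\right) \left(-4\right) = 12$)
$a \left(-6\right) 1 = 12 \left(-6\right) 1 = \left(-72\right) 1 = -72$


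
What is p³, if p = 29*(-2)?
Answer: -195112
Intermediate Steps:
p = -58
p³ = (-58)³ = -195112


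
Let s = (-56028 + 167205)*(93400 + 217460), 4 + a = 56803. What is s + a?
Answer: 34560539019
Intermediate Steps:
a = 56799 (a = -4 + 56803 = 56799)
s = 34560482220 (s = 111177*310860 = 34560482220)
s + a = 34560482220 + 56799 = 34560539019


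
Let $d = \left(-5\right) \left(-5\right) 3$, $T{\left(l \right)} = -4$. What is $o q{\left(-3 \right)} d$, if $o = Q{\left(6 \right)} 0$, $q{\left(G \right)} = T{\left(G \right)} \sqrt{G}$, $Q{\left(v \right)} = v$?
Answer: $0$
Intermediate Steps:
$d = 75$ ($d = 25 \cdot 3 = 75$)
$q{\left(G \right)} = - 4 \sqrt{G}$
$o = 0$ ($o = 6 \cdot 0 = 0$)
$o q{\left(-3 \right)} d = 0 \left(- 4 \sqrt{-3}\right) 75 = 0 \left(- 4 i \sqrt{3}\right) 75 = 0 \cdot 75 = 0$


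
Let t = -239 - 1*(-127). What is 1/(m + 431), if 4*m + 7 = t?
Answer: 4/1605 ≈ 0.0024922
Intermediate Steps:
t = -112 (t = -239 + 127 = -112)
m = -119/4 (m = -7/4 + (1/4)*(-112) = -7/4 - 28 = -119/4 ≈ -29.750)
1/(m + 431) = 1/(-119/4 + 431) = 1/(1605/4) = 4/1605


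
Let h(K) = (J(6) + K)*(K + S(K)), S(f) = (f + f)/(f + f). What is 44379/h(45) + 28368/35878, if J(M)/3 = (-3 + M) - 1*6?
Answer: 91067065/3300776 ≈ 27.590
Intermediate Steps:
J(M) = -27 + 3*M (J(M) = 3*((-3 + M) - 1*6) = 3*((-3 + M) - 6) = 3*(-9 + M) = -27 + 3*M)
S(f) = 1 (S(f) = (2*f)/((2*f)) = (2*f)*(1/(2*f)) = 1)
h(K) = (1 + K)*(-9 + K) (h(K) = ((-27 + 3*6) + K)*(K + 1) = ((-27 + 18) + K)*(1 + K) = (-9 + K)*(1 + K) = (1 + K)*(-9 + K))
44379/h(45) + 28368/35878 = 44379/(-9 + 45² - 8*45) + 28368/35878 = 44379/(-9 + 2025 - 360) + 28368*(1/35878) = 44379/1656 + 14184/17939 = 44379*(1/1656) + 14184/17939 = 4931/184 + 14184/17939 = 91067065/3300776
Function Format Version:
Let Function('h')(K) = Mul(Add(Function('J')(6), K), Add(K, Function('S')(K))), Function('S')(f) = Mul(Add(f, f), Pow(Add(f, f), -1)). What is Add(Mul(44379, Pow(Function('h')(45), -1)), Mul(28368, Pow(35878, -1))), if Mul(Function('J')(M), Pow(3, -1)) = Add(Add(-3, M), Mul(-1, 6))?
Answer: Rational(91067065, 3300776) ≈ 27.590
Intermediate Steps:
Function('J')(M) = Add(-27, Mul(3, M)) (Function('J')(M) = Mul(3, Add(Add(-3, M), Mul(-1, 6))) = Mul(3, Add(Add(-3, M), -6)) = Mul(3, Add(-9, M)) = Add(-27, Mul(3, M)))
Function('S')(f) = 1 (Function('S')(f) = Mul(Mul(2, f), Pow(Mul(2, f), -1)) = Mul(Mul(2, f), Mul(Rational(1, 2), Pow(f, -1))) = 1)
Function('h')(K) = Mul(Add(1, K), Add(-9, K)) (Function('h')(K) = Mul(Add(Add(-27, Mul(3, 6)), K), Add(K, 1)) = Mul(Add(Add(-27, 18), K), Add(1, K)) = Mul(Add(-9, K), Add(1, K)) = Mul(Add(1, K), Add(-9, K)))
Add(Mul(44379, Pow(Function('h')(45), -1)), Mul(28368, Pow(35878, -1))) = Add(Mul(44379, Pow(Add(-9, Pow(45, 2), Mul(-8, 45)), -1)), Mul(28368, Pow(35878, -1))) = Add(Mul(44379, Pow(Add(-9, 2025, -360), -1)), Mul(28368, Rational(1, 35878))) = Add(Mul(44379, Pow(1656, -1)), Rational(14184, 17939)) = Add(Mul(44379, Rational(1, 1656)), Rational(14184, 17939)) = Add(Rational(4931, 184), Rational(14184, 17939)) = Rational(91067065, 3300776)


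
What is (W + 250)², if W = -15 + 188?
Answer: 178929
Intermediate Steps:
W = 173
(W + 250)² = (173 + 250)² = 423² = 178929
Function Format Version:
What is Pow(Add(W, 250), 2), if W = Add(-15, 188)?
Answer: 178929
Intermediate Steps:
W = 173
Pow(Add(W, 250), 2) = Pow(Add(173, 250), 2) = Pow(423, 2) = 178929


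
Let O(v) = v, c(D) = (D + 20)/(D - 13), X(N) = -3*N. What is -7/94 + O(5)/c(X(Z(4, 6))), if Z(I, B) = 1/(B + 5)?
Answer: -70139/20398 ≈ -3.4385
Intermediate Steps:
Z(I, B) = 1/(5 + B)
c(D) = (20 + D)/(-13 + D)
-7/94 + O(5)/c(X(Z(4, 6))) = -7/94 + 5/(((20 - 3/(5 + 6))/(-13 - 3/(5 + 6)))) = -7*1/94 + 5/(((20 - 3/11)/(-13 - 3/11))) = -7/94 + 5/(((20 - 3*1/11)/(-13 - 3*1/11))) = -7/94 + 5/(((20 - 3/11)/(-13 - 3/11))) = -7/94 + 5/(((217/11)/(-146/11))) = -7/94 + 5/((-11/146*217/11)) = -7/94 + 5/(-217/146) = -7/94 + 5*(-146/217) = -7/94 - 730/217 = -70139/20398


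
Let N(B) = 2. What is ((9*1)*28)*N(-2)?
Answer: 504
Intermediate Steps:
((9*1)*28)*N(-2) = ((9*1)*28)*2 = (9*28)*2 = 252*2 = 504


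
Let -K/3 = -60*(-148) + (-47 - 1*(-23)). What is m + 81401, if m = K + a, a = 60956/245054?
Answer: 6718553469/122527 ≈ 54833.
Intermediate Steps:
a = 30478/122527 (a = 60956*(1/245054) = 30478/122527 ≈ 0.24875)
K = -26568 (K = -3*(-60*(-148) + (-47 - 1*(-23))) = -3*(8880 + (-47 + 23)) = -3*(8880 - 24) = -3*8856 = -26568)
m = -3255266858/122527 (m = -26568 + 30478/122527 = -3255266858/122527 ≈ -26568.)
m + 81401 = -3255266858/122527 + 81401 = 6718553469/122527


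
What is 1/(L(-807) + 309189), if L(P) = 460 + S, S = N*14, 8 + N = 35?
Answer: 1/310027 ≈ 3.2255e-6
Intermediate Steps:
N = 27 (N = -8 + 35 = 27)
S = 378 (S = 27*14 = 378)
L(P) = 838 (L(P) = 460 + 378 = 838)
1/(L(-807) + 309189) = 1/(838 + 309189) = 1/310027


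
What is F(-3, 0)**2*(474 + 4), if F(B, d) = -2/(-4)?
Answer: 239/2 ≈ 119.50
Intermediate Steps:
F(B, d) = 1/2 (F(B, d) = -2*(-1/4) = 1/2)
F(-3, 0)**2*(474 + 4) = (1/2)**2*(474 + 4) = (1/4)*478 = 239/2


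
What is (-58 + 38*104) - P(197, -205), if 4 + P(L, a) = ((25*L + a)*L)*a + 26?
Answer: 190621072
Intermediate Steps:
P(L, a) = 22 + L*a*(a + 25*L) (P(L, a) = -4 + (((25*L + a)*L)*a + 26) = -4 + (((a + 25*L)*L)*a + 26) = -4 + ((L*(a + 25*L))*a + 26) = -4 + (L*a*(a + 25*L) + 26) = -4 + (26 + L*a*(a + 25*L)) = 22 + L*a*(a + 25*L))
(-58 + 38*104) - P(197, -205) = (-58 + 38*104) - (22 + 197*(-205)² + 25*(-205)*197²) = (-58 + 3952) - (22 + 197*42025 + 25*(-205)*38809) = 3894 - (22 + 8278925 - 198896125) = 3894 - 1*(-190617178) = 3894 + 190617178 = 190621072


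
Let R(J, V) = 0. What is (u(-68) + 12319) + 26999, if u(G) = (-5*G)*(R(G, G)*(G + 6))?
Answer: 39318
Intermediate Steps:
u(G) = 0 (u(G) = (-5*G)*(0*(G + 6)) = (-5*G)*(0*(6 + G)) = -5*G*0 = 0)
(u(-68) + 12319) + 26999 = (0 + 12319) + 26999 = 12319 + 26999 = 39318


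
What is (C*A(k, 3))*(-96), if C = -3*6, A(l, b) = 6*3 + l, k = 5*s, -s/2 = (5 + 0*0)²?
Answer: -400896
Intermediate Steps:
s = -50 (s = -2*(5 + 0*0)² = -2*(5 + 0)² = -2*5² = -2*25 = -50)
k = -250 (k = 5*(-50) = -250)
A(l, b) = 18 + l
C = -18
(C*A(k, 3))*(-96) = -18*(18 - 250)*(-96) = -18*(-232)*(-96) = 4176*(-96) = -400896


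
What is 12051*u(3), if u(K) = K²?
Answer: 108459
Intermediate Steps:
12051*u(3) = 12051*3² = 12051*9 = 108459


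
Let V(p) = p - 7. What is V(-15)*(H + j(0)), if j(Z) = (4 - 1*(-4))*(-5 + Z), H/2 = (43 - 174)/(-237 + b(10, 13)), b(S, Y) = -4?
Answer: 206316/241 ≈ 856.08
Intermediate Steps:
H = 262/241 (H = 2*((43 - 174)/(-237 - 4)) = 2*(-131/(-241)) = 2*(-131*(-1/241)) = 2*(131/241) = 262/241 ≈ 1.0871)
V(p) = -7 + p
j(Z) = -40 + 8*Z (j(Z) = (4 + 4)*(-5 + Z) = 8*(-5 + Z) = -40 + 8*Z)
V(-15)*(H + j(0)) = (-7 - 15)*(262/241 + (-40 + 8*0)) = -22*(262/241 + (-40 + 0)) = -22*(262/241 - 40) = -22*(-9378/241) = 206316/241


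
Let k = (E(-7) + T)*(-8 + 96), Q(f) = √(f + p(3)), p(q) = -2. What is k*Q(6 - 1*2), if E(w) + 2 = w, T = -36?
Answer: -3960*√2 ≈ -5600.3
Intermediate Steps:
E(w) = -2 + w
Q(f) = √(-2 + f) (Q(f) = √(f - 2) = √(-2 + f))
k = -3960 (k = ((-2 - 7) - 36)*(-8 + 96) = (-9 - 36)*88 = -45*88 = -3960)
k*Q(6 - 1*2) = -3960*√(-2 + (6 - 1*2)) = -3960*√(-2 + (6 - 2)) = -3960*√(-2 + 4) = -3960*√2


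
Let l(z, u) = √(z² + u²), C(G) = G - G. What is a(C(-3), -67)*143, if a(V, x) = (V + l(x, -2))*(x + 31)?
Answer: -5148*√4493 ≈ -3.4507e+5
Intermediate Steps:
C(G) = 0
l(z, u) = √(u² + z²)
a(V, x) = (31 + x)*(V + √(4 + x²)) (a(V, x) = (V + √((-2)² + x²))*(x + 31) = (V + √(4 + x²))*(31 + x) = (31 + x)*(V + √(4 + x²)))
a(C(-3), -67)*143 = (31*0 + 31*√(4 + (-67)²) + 0*(-67) - 67*√(4 + (-67)²))*143 = (0 + 31*√(4 + 4489) + 0 - 67*√(4 + 4489))*143 = (0 + 31*√4493 + 0 - 67*√4493)*143 = -36*√4493*143 = -5148*√4493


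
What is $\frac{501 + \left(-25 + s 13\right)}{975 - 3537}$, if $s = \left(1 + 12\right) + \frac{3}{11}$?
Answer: $- \frac{1189}{4697} \approx -0.25314$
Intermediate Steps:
$s = \frac{146}{11}$ ($s = 13 + 3 \cdot \frac{1}{11} = 13 + \frac{3}{11} = \frac{146}{11} \approx 13.273$)
$\frac{501 + \left(-25 + s 13\right)}{975 - 3537} = \frac{501 + \left(-25 + \frac{146}{11} \cdot 13\right)}{975 - 3537} = \frac{501 + \left(-25 + \frac{1898}{11}\right)}{975 - 3537} = \frac{501 + \frac{1623}{11}}{975 - 3537} = \frac{7134}{11 \left(-2562\right)} = \frac{7134}{11} \left(- \frac{1}{2562}\right) = - \frac{1189}{4697}$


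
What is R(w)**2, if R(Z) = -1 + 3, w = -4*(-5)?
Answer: 4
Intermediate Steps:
w = 20
R(Z) = 2
R(w)**2 = 2**2 = 4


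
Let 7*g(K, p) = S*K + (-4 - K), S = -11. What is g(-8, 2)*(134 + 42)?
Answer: 16192/7 ≈ 2313.1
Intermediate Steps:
g(K, p) = -4/7 - 12*K/7 (g(K, p) = (-11*K + (-4 - K))/7 = (-4 - 12*K)/7 = -4/7 - 12*K/7)
g(-8, 2)*(134 + 42) = (-4/7 - 12/7*(-8))*(134 + 42) = (-4/7 + 96/7)*176 = (92/7)*176 = 16192/7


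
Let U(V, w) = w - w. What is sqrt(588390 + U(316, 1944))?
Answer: sqrt(588390) ≈ 767.07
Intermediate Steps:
U(V, w) = 0
sqrt(588390 + U(316, 1944)) = sqrt(588390 + 0) = sqrt(588390)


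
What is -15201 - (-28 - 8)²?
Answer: -16497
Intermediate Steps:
-15201 - (-28 - 8)² = -15201 - 1*(-36)² = -15201 - 1*1296 = -15201 - 1296 = -16497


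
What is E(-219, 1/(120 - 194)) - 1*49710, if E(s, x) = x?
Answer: -3678541/74 ≈ -49710.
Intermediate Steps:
E(-219, 1/(120 - 194)) - 1*49710 = 1/(120 - 194) - 1*49710 = 1/(-74) - 49710 = -1/74 - 49710 = -3678541/74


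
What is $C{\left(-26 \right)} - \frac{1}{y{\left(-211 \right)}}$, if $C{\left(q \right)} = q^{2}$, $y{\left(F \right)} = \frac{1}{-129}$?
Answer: $805$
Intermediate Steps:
$y{\left(F \right)} = - \frac{1}{129}$
$C{\left(-26 \right)} - \frac{1}{y{\left(-211 \right)}} = \left(-26\right)^{2} - \frac{1}{- \frac{1}{129}} = 676 - -129 = 676 + 129 = 805$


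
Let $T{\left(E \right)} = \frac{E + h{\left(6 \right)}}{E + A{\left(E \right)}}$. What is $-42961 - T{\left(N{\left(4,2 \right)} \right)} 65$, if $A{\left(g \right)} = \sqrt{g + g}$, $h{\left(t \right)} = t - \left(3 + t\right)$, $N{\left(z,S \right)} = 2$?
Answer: $- \frac{171779}{4} \approx -42945.0$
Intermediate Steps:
$h{\left(t \right)} = -3$
$A{\left(g \right)} = \sqrt{2} \sqrt{g}$ ($A{\left(g \right)} = \sqrt{2 g} = \sqrt{2} \sqrt{g}$)
$T{\left(E \right)} = \frac{-3 + E}{E + \sqrt{2} \sqrt{E}}$ ($T{\left(E \right)} = \frac{E - 3}{E + \sqrt{2} \sqrt{E}} = \frac{-3 + E}{E + \sqrt{2} \sqrt{E}}$)
$-42961 - T{\left(N{\left(4,2 \right)} \right)} 65 = -42961 - \frac{-3 + 2}{2 + \sqrt{2} \sqrt{2}} \cdot 65 = -42961 - \frac{1}{2 + 2} \left(-1\right) 65 = -42961 - \frac{1}{4} \left(-1\right) 65 = -42961 - \left(- \frac{1}{4}\right) 65 = -42961 - - \frac{65}{4} = -42961 + \frac{65}{4} = - \frac{171779}{4}$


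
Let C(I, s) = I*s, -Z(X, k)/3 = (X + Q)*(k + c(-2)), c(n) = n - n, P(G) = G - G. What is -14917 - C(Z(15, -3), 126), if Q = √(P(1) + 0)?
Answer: -31927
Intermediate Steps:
P(G) = 0
c(n) = 0
Q = 0 (Q = √(0 + 0) = √0 = 0)
Z(X, k) = -3*X*k (Z(X, k) = -3*(X + 0)*(k + 0) = -3*X*k)
-14917 - C(Z(15, -3), 126) = -14917 - (-3*15*(-3))*126 = -14917 - 135*126 = -14917 - 1*17010 = -14917 - 17010 = -31927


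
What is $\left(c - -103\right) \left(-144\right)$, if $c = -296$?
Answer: $27792$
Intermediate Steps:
$\left(c - -103\right) \left(-144\right) = \left(-296 - -103\right) \left(-144\right) = \left(-296 + \left(-31 + 134\right)\right) \left(-144\right) = \left(-296 + 103\right) \left(-144\right) = \left(-193\right) \left(-144\right) = 27792$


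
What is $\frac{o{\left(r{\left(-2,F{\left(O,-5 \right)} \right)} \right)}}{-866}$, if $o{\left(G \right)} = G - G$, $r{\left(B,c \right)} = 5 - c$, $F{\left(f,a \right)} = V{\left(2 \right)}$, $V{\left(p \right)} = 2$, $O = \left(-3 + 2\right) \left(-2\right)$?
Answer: $0$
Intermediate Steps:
$O = 2$ ($O = \left(-1\right) \left(-2\right) = 2$)
$F{\left(f,a \right)} = 2$
$o{\left(G \right)} = 0$
$\frac{o{\left(r{\left(-2,F{\left(O,-5 \right)} \right)} \right)}}{-866} = \frac{0}{-866} = 0 \left(- \frac{1}{866}\right) = 0$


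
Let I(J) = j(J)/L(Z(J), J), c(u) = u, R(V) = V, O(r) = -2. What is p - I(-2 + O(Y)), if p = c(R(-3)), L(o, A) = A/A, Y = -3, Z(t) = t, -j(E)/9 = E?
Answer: -39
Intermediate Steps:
j(E) = -9*E
L(o, A) = 1
I(J) = -9*J (I(J) = -9*J/1 = -9*J*1 = -9*J)
p = -3
p - I(-2 + O(Y)) = -3 - (-9)*(-2 - 2) = -3 - (-9)*(-4) = -3 - 1*36 = -3 - 36 = -39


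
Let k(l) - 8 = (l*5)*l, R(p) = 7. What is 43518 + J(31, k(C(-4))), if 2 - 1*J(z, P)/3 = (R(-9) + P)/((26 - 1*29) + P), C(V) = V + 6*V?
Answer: 34163979/785 ≈ 43521.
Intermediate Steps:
C(V) = 7*V
k(l) = 8 + 5*l**2 (k(l) = 8 + (l*5)*l = 8 + (5*l)*l = 8 + 5*l**2)
J(z, P) = 6 - 3*(7 + P)/(-3 + P) (J(z, P) = 6 - 3*(7 + P)/((26 - 1*29) + P) = 6 - 3*(7 + P)/((26 - 29) + P) = 6 - 3*(7 + P)/(-3 + P))
43518 + J(31, k(C(-4))) = 43518 + 3*(-13 + (8 + 5*(7*(-4))**2))/(-3 + (8 + 5*(7*(-4))**2)) = 43518 + 3*(-13 + (8 + 5*(-28)**2))/(-3 + (8 + 5*(-28)**2)) = 43518 + 3*(-13 + (8 + 5*784))/(-3 + (8 + 5*784)) = 43518 + 3*(-13 + (8 + 3920))/(-3 + (8 + 3920)) = 43518 + 3*(-13 + 3928)/(-3 + 3928) = 43518 + 3*3915/3925 = 43518 + 3*(1/3925)*3915 = 43518 + 2349/785 = 34163979/785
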